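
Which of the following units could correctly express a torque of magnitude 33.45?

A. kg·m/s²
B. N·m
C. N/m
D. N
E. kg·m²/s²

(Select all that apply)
B, E

torque has SI base units: kg * m^2 / s^2

Checking each option against kg * m^2 / s^2:
  A. kg·m/s²: ✗ does not match
  B. N·m: ✓ matches
  C. N/m: ✗ does not match
  D. N: ✗ does not match
  E. kg·m²/s²: ✓ matches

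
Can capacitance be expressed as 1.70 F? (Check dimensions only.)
Yes

capacitance has SI base units: A^2 * s^4 / (kg * m^2)
F reduces to the same SI base units, so it is a valid unit for capacitance.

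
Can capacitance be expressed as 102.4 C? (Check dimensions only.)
No

capacitance has SI base units: A^2 * s^4 / (kg * m^2)
C does NOT reduce to A^2 * s^4 / (kg * m^2); a valid unit for capacitance would be e.g. F.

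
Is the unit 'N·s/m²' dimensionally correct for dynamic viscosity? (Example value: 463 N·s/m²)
Yes

dynamic viscosity has SI base units: kg / (m * s)
N·s/m² reduces to the same SI base units, so it is a valid unit for dynamic viscosity.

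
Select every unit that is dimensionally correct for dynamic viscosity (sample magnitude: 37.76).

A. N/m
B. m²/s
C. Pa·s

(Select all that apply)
C

dynamic viscosity has SI base units: kg / (m * s)

Checking each option against kg / (m * s):
  A. N/m: ✗ does not match
  B. m²/s: ✗ does not match
  C. Pa·s: ✓ matches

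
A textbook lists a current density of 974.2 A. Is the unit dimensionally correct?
No

current density has SI base units: A / m^2
A does NOT reduce to A / m^2; a valid unit for current density would be e.g. A/m².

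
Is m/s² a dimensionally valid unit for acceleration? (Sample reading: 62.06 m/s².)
Yes

acceleration has SI base units: m / s^2
m/s² reduces to the same SI base units, so it is a valid unit for acceleration.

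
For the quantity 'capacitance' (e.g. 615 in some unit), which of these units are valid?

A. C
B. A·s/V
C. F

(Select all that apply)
B, C

capacitance has SI base units: A^2 * s^4 / (kg * m^2)

Checking each option against A^2 * s^4 / (kg * m^2):
  A. C: ✗ does not match
  B. A·s/V: ✓ matches
  C. F: ✓ matches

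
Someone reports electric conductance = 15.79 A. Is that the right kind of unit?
No

electric conductance has SI base units: A^2 * s^3 / (kg * m^2)
A does NOT reduce to A^2 * s^3 / (kg * m^2); a valid unit for electric conductance would be e.g. S.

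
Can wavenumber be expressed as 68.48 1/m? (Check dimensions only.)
Yes

wavenumber has SI base units: 1 / m
1/m reduces to the same SI base units, so it is a valid unit for wavenumber.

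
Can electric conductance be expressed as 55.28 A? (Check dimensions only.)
No

electric conductance has SI base units: A^2 * s^3 / (kg * m^2)
A does NOT reduce to A^2 * s^3 / (kg * m^2); a valid unit for electric conductance would be e.g. S.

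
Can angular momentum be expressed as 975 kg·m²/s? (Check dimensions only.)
Yes

angular momentum has SI base units: kg * m^2 / s
kg·m²/s reduces to the same SI base units, so it is a valid unit for angular momentum.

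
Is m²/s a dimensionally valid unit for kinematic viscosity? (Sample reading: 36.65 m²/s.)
Yes

kinematic viscosity has SI base units: m^2 / s
m²/s reduces to the same SI base units, so it is a valid unit for kinematic viscosity.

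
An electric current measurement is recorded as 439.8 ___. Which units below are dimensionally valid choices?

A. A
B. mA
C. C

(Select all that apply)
A, B

electric current has SI base units: A

Checking each option against A:
  A. A: ✓ matches
  B. mA: ✓ matches
  C. C: ✗ does not match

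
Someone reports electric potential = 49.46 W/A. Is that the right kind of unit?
Yes

electric potential has SI base units: kg * m^2 / (A * s^3)
W/A reduces to the same SI base units, so it is a valid unit for electric potential.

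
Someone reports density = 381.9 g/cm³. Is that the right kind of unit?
Yes

density has SI base units: kg / m^3
g/cm³ reduces to the same SI base units, so it is a valid unit for density.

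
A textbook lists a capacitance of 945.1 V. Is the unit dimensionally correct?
No

capacitance has SI base units: A^2 * s^4 / (kg * m^2)
V does NOT reduce to A^2 * s^4 / (kg * m^2); a valid unit for capacitance would be e.g. F.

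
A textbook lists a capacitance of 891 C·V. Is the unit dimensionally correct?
No

capacitance has SI base units: A^2 * s^4 / (kg * m^2)
C·V does NOT reduce to A^2 * s^4 / (kg * m^2); a valid unit for capacitance would be e.g. F.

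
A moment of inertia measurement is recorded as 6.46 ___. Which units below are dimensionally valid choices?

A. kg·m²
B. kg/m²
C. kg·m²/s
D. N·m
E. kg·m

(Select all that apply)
A

moment of inertia has SI base units: kg * m^2

Checking each option against kg * m^2:
  A. kg·m²: ✓ matches
  B. kg/m²: ✗ does not match
  C. kg·m²/s: ✗ does not match
  D. N·m: ✗ does not match
  E. kg·m: ✗ does not match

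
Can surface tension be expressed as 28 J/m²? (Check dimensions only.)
Yes

surface tension has SI base units: kg / s^2
J/m² reduces to the same SI base units, so it is a valid unit for surface tension.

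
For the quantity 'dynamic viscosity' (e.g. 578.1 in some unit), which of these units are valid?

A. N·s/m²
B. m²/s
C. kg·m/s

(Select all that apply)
A

dynamic viscosity has SI base units: kg / (m * s)

Checking each option against kg / (m * s):
  A. N·s/m²: ✓ matches
  B. m²/s: ✗ does not match
  C. kg·m/s: ✗ does not match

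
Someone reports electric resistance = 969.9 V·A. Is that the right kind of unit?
No

electric resistance has SI base units: kg * m^2 / (A^2 * s^3)
V·A does NOT reduce to kg * m^2 / (A^2 * s^3); a valid unit for electric resistance would be e.g. Ω.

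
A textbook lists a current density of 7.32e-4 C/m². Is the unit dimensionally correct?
No

current density has SI base units: A / m^2
C/m² does NOT reduce to A / m^2; a valid unit for current density would be e.g. A/m².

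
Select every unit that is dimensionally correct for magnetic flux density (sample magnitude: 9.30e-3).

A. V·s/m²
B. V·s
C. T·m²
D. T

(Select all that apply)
A, D

magnetic flux density has SI base units: kg / (A * s^2)

Checking each option against kg / (A * s^2):
  A. V·s/m²: ✓ matches
  B. V·s: ✗ does not match
  C. T·m²: ✗ does not match
  D. T: ✓ matches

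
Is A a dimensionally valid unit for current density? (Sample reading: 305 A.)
No

current density has SI base units: A / m^2
A does NOT reduce to A / m^2; a valid unit for current density would be e.g. A/m².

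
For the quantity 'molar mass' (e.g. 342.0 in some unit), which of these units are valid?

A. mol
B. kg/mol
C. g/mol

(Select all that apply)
B, C

molar mass has SI base units: kg / mol

Checking each option against kg / mol:
  A. mol: ✗ does not match
  B. kg/mol: ✓ matches
  C. g/mol: ✓ matches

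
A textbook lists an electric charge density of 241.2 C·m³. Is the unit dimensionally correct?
No

electric charge density has SI base units: A * s / m^3
C·m³ does NOT reduce to A * s / m^3; a valid unit for electric charge density would be e.g. C/m³.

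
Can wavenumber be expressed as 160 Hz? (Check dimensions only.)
No

wavenumber has SI base units: 1 / m
Hz does NOT reduce to 1 / m; a valid unit for wavenumber would be e.g. 1/m.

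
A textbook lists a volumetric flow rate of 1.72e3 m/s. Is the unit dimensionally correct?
No

volumetric flow rate has SI base units: m^3 / s
m/s does NOT reduce to m^3 / s; a valid unit for volumetric flow rate would be e.g. m³/s.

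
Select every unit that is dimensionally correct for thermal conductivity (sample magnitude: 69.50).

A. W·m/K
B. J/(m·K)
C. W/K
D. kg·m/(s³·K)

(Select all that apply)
D

thermal conductivity has SI base units: kg * m / (s^3 * K)

Checking each option against kg * m / (s^3 * K):
  A. W·m/K: ✗ does not match
  B. J/(m·K): ✗ does not match
  C. W/K: ✗ does not match
  D. kg·m/(s³·K): ✓ matches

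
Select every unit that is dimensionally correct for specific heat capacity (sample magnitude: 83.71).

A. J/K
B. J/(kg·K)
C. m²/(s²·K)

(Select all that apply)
B, C

specific heat capacity has SI base units: m^2 / (s^2 * K)

Checking each option against m^2 / (s^2 * K):
  A. J/K: ✗ does not match
  B. J/(kg·K): ✓ matches
  C. m²/(s²·K): ✓ matches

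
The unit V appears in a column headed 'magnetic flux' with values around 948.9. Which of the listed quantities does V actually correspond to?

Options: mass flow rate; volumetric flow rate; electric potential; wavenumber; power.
electric potential

magnetic flux should have units dimensionally equivalent to kg * m^2 / (A * s^2) (e.g. Wb).
The given unit 'V' reduces to kg * m^2 / (A * s^3). Of the listed options, that is the dimensionality of electric potential.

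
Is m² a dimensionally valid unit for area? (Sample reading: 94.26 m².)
Yes

area has SI base units: m^2
m² reduces to the same SI base units, so it is a valid unit for area.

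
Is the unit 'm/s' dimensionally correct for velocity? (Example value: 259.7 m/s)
Yes

velocity has SI base units: m / s
m/s reduces to the same SI base units, so it is a valid unit for velocity.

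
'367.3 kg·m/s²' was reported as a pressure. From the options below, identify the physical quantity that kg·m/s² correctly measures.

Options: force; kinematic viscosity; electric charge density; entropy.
force

pressure should have units dimensionally equivalent to kg / (m * s^2) (e.g. Pa).
The given unit 'kg·m/s²' reduces to kg * m / s^2. Of the listed options, that is the dimensionality of force.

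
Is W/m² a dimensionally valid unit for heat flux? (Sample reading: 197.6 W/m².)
Yes

heat flux has SI base units: kg / s^3
W/m² reduces to the same SI base units, so it is a valid unit for heat flux.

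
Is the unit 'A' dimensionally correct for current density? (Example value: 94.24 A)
No

current density has SI base units: A / m^2
A does NOT reduce to A / m^2; a valid unit for current density would be e.g. A/m².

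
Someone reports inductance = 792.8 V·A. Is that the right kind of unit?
No

inductance has SI base units: kg * m^2 / (A^2 * s^2)
V·A does NOT reduce to kg * m^2 / (A^2 * s^2); a valid unit for inductance would be e.g. H.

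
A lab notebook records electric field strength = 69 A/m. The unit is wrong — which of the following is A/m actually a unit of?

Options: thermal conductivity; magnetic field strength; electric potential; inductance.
magnetic field strength

electric field strength should have units dimensionally equivalent to kg * m / (A * s^3) (e.g. V/m).
The given unit 'A/m' reduces to A / m. Of the listed options, that is the dimensionality of magnetic field strength.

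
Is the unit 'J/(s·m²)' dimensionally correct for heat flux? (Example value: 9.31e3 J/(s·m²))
Yes

heat flux has SI base units: kg / s^3
J/(s·m²) reduces to the same SI base units, so it is a valid unit for heat flux.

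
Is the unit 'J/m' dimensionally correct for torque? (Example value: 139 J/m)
No

torque has SI base units: kg * m^2 / s^2
J/m does NOT reduce to kg * m^2 / s^2; a valid unit for torque would be e.g. N·m.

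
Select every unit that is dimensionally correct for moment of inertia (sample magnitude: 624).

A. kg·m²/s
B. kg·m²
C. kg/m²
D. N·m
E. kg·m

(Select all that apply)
B

moment of inertia has SI base units: kg * m^2

Checking each option against kg * m^2:
  A. kg·m²/s: ✗ does not match
  B. kg·m²: ✓ matches
  C. kg/m²: ✗ does not match
  D. N·m: ✗ does not match
  E. kg·m: ✗ does not match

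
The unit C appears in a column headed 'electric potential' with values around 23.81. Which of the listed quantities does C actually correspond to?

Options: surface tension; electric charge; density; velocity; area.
electric charge

electric potential should have units dimensionally equivalent to kg * m^2 / (A * s^3) (e.g. V).
The given unit 'C' reduces to A * s. Of the listed options, that is the dimensionality of electric charge.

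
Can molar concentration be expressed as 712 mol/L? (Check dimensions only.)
Yes

molar concentration has SI base units: mol / m^3
mol/L reduces to the same SI base units, so it is a valid unit for molar concentration.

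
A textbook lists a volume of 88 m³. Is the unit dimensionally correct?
Yes

volume has SI base units: m^3
m³ reduces to the same SI base units, so it is a valid unit for volume.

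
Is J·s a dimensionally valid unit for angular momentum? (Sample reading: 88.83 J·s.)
Yes

angular momentum has SI base units: kg * m^2 / s
J·s reduces to the same SI base units, so it is a valid unit for angular momentum.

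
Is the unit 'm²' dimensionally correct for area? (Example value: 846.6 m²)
Yes

area has SI base units: m^2
m² reduces to the same SI base units, so it is a valid unit for area.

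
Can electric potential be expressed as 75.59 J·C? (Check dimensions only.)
No

electric potential has SI base units: kg * m^2 / (A * s^3)
J·C does NOT reduce to kg * m^2 / (A * s^3); a valid unit for electric potential would be e.g. V.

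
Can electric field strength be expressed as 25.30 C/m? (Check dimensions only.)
No

electric field strength has SI base units: kg * m / (A * s^3)
C/m does NOT reduce to kg * m / (A * s^3); a valid unit for electric field strength would be e.g. V/m.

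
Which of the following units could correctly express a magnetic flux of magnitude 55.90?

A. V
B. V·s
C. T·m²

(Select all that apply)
B, C

magnetic flux has SI base units: kg * m^2 / (A * s^2)

Checking each option against kg * m^2 / (A * s^2):
  A. V: ✗ does not match
  B. V·s: ✓ matches
  C. T·m²: ✓ matches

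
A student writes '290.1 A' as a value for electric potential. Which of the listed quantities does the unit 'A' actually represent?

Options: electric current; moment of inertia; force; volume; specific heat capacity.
electric current

electric potential should have units dimensionally equivalent to kg * m^2 / (A * s^3) (e.g. V).
The given unit 'A' reduces to A. Of the listed options, that is the dimensionality of electric current.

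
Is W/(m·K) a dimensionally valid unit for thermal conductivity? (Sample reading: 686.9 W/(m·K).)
Yes

thermal conductivity has SI base units: kg * m / (s^3 * K)
W/(m·K) reduces to the same SI base units, so it is a valid unit for thermal conductivity.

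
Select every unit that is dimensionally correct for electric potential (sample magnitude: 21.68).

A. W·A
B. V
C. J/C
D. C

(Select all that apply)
B, C

electric potential has SI base units: kg * m^2 / (A * s^3)

Checking each option against kg * m^2 / (A * s^3):
  A. W·A: ✗ does not match
  B. V: ✓ matches
  C. J/C: ✓ matches
  D. C: ✗ does not match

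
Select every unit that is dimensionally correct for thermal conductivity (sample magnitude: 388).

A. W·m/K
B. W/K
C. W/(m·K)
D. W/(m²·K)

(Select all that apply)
C

thermal conductivity has SI base units: kg * m / (s^3 * K)

Checking each option against kg * m / (s^3 * K):
  A. W·m/K: ✗ does not match
  B. W/K: ✗ does not match
  C. W/(m·K): ✓ matches
  D. W/(m²·K): ✗ does not match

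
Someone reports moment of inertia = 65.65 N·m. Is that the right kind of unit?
No

moment of inertia has SI base units: kg * m^2
N·m does NOT reduce to kg * m^2; a valid unit for moment of inertia would be e.g. kg·m².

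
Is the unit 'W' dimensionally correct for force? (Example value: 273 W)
No

force has SI base units: kg * m / s^2
W does NOT reduce to kg * m / s^2; a valid unit for force would be e.g. N.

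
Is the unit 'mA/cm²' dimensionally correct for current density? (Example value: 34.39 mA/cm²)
Yes

current density has SI base units: A / m^2
mA/cm² reduces to the same SI base units, so it is a valid unit for current density.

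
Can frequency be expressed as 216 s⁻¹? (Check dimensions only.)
Yes

frequency has SI base units: 1 / s
s⁻¹ reduces to the same SI base units, so it is a valid unit for frequency.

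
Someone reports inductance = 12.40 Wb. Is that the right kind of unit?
No

inductance has SI base units: kg * m^2 / (A^2 * s^2)
Wb does NOT reduce to kg * m^2 / (A^2 * s^2); a valid unit for inductance would be e.g. H.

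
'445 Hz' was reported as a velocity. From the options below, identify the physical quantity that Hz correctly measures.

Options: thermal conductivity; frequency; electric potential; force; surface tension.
frequency

velocity should have units dimensionally equivalent to m / s (e.g. m/s).
The given unit 'Hz' reduces to 1 / s. Of the listed options, that is the dimensionality of frequency.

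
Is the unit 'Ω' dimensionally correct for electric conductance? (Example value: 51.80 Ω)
No

electric conductance has SI base units: A^2 * s^3 / (kg * m^2)
Ω does NOT reduce to A^2 * s^3 / (kg * m^2); a valid unit for electric conductance would be e.g. S.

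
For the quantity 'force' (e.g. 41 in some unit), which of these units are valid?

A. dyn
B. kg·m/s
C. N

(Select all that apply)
A, C

force has SI base units: kg * m / s^2

Checking each option against kg * m / s^2:
  A. dyn: ✓ matches
  B. kg·m/s: ✗ does not match
  C. N: ✓ matches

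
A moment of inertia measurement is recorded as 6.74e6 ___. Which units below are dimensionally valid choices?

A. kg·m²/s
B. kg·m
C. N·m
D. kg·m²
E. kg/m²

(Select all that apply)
D

moment of inertia has SI base units: kg * m^2

Checking each option against kg * m^2:
  A. kg·m²/s: ✗ does not match
  B. kg·m: ✗ does not match
  C. N·m: ✗ does not match
  D. kg·m²: ✓ matches
  E. kg/m²: ✗ does not match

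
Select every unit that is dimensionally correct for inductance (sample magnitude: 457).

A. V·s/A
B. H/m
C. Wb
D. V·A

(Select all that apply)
A

inductance has SI base units: kg * m^2 / (A^2 * s^2)

Checking each option against kg * m^2 / (A^2 * s^2):
  A. V·s/A: ✓ matches
  B. H/m: ✗ does not match
  C. Wb: ✗ does not match
  D. V·A: ✗ does not match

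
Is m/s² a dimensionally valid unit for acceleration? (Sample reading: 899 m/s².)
Yes

acceleration has SI base units: m / s^2
m/s² reduces to the same SI base units, so it is a valid unit for acceleration.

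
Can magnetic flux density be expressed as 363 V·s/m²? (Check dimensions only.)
Yes

magnetic flux density has SI base units: kg / (A * s^2)
V·s/m² reduces to the same SI base units, so it is a valid unit for magnetic flux density.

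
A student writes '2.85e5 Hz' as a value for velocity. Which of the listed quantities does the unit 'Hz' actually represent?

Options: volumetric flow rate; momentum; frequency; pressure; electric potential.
frequency

velocity should have units dimensionally equivalent to m / s (e.g. m/s).
The given unit 'Hz' reduces to 1 / s. Of the listed options, that is the dimensionality of frequency.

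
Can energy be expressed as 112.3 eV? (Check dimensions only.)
Yes

energy has SI base units: kg * m^2 / s^2
eV reduces to the same SI base units, so it is a valid unit for energy.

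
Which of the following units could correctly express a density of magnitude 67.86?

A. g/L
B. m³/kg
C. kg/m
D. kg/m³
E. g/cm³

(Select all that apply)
A, D, E

density has SI base units: kg / m^3

Checking each option against kg / m^3:
  A. g/L: ✓ matches
  B. m³/kg: ✗ does not match
  C. kg/m: ✗ does not match
  D. kg/m³: ✓ matches
  E. g/cm³: ✓ matches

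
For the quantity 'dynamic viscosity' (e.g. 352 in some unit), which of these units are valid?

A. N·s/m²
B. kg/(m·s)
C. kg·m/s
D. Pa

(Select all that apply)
A, B

dynamic viscosity has SI base units: kg / (m * s)

Checking each option against kg / (m * s):
  A. N·s/m²: ✓ matches
  B. kg/(m·s): ✓ matches
  C. kg·m/s: ✗ does not match
  D. Pa: ✗ does not match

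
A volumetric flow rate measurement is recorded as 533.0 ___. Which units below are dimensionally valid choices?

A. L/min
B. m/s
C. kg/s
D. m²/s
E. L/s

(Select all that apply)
A, E

volumetric flow rate has SI base units: m^3 / s

Checking each option against m^3 / s:
  A. L/min: ✓ matches
  B. m/s: ✗ does not match
  C. kg/s: ✗ does not match
  D. m²/s: ✗ does not match
  E. L/s: ✓ matches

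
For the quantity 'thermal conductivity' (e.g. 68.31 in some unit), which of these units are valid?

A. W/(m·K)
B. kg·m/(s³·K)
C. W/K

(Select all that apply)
A, B

thermal conductivity has SI base units: kg * m / (s^3 * K)

Checking each option against kg * m / (s^3 * K):
  A. W/(m·K): ✓ matches
  B. kg·m/(s³·K): ✓ matches
  C. W/K: ✗ does not match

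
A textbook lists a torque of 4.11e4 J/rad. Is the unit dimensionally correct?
Yes

torque has SI base units: kg * m^2 / s^2
J/rad reduces to the same SI base units, so it is a valid unit for torque.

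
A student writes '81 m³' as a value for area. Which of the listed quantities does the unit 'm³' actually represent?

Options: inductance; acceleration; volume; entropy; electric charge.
volume

area should have units dimensionally equivalent to m^2 (e.g. m²).
The given unit 'm³' reduces to m^3. Of the listed options, that is the dimensionality of volume.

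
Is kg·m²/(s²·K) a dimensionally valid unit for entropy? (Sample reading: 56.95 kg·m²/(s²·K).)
Yes

entropy has SI base units: kg * m^2 / (s^2 * K)
kg·m²/(s²·K) reduces to the same SI base units, so it is a valid unit for entropy.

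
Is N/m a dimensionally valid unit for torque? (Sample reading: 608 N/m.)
No

torque has SI base units: kg * m^2 / s^2
N/m does NOT reduce to kg * m^2 / s^2; a valid unit for torque would be e.g. N·m.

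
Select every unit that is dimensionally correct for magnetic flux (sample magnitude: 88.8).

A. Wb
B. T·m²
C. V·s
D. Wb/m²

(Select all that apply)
A, B, C

magnetic flux has SI base units: kg * m^2 / (A * s^2)

Checking each option against kg * m^2 / (A * s^2):
  A. Wb: ✓ matches
  B. T·m²: ✓ matches
  C. V·s: ✓ matches
  D. Wb/m²: ✗ does not match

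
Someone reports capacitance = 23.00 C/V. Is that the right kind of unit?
Yes

capacitance has SI base units: A^2 * s^4 / (kg * m^2)
C/V reduces to the same SI base units, so it is a valid unit for capacitance.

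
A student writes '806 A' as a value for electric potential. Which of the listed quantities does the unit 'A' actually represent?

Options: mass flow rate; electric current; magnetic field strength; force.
electric current

electric potential should have units dimensionally equivalent to kg * m^2 / (A * s^3) (e.g. V).
The given unit 'A' reduces to A. Of the listed options, that is the dimensionality of electric current.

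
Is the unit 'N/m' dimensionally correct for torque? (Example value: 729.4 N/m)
No

torque has SI base units: kg * m^2 / s^2
N/m does NOT reduce to kg * m^2 / s^2; a valid unit for torque would be e.g. N·m.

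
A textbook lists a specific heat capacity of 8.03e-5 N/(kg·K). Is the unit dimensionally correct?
No

specific heat capacity has SI base units: m^2 / (s^2 * K)
N/(kg·K) does NOT reduce to m^2 / (s^2 * K); a valid unit for specific heat capacity would be e.g. J/(kg·K).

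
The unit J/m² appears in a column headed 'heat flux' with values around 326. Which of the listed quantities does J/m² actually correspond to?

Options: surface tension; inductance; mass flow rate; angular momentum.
surface tension

heat flux should have units dimensionally equivalent to kg / s^3 (e.g. W/m²).
The given unit 'J/m²' reduces to kg / s^2. Of the listed options, that is the dimensionality of surface tension.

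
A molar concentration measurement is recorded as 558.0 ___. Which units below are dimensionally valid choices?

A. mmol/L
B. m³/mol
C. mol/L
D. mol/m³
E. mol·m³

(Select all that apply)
A, C, D

molar concentration has SI base units: mol / m^3

Checking each option against mol / m^3:
  A. mmol/L: ✓ matches
  B. m³/mol: ✗ does not match
  C. mol/L: ✓ matches
  D. mol/m³: ✓ matches
  E. mol·m³: ✗ does not match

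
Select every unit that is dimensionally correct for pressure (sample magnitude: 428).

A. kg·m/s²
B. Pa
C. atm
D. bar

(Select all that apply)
B, C, D

pressure has SI base units: kg / (m * s^2)

Checking each option against kg / (m * s^2):
  A. kg·m/s²: ✗ does not match
  B. Pa: ✓ matches
  C. atm: ✓ matches
  D. bar: ✓ matches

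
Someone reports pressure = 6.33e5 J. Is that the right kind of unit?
No

pressure has SI base units: kg / (m * s^2)
J does NOT reduce to kg / (m * s^2); a valid unit for pressure would be e.g. Pa.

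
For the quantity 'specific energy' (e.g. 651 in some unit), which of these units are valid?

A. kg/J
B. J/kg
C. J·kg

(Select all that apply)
B

specific energy has SI base units: m^2 / s^2

Checking each option against m^2 / s^2:
  A. kg/J: ✗ does not match
  B. J/kg: ✓ matches
  C. J·kg: ✗ does not match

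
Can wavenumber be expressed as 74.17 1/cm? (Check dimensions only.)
Yes

wavenumber has SI base units: 1 / m
1/cm reduces to the same SI base units, so it is a valid unit for wavenumber.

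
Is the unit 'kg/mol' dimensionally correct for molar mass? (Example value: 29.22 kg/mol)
Yes

molar mass has SI base units: kg / mol
kg/mol reduces to the same SI base units, so it is a valid unit for molar mass.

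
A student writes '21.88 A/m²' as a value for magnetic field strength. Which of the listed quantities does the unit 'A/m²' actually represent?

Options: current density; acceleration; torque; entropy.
current density

magnetic field strength should have units dimensionally equivalent to A / m (e.g. A/m).
The given unit 'A/m²' reduces to A / m^2. Of the listed options, that is the dimensionality of current density.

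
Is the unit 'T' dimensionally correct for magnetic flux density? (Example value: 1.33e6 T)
Yes

magnetic flux density has SI base units: kg / (A * s^2)
T reduces to the same SI base units, so it is a valid unit for magnetic flux density.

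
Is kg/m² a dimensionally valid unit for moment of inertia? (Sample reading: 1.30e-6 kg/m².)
No

moment of inertia has SI base units: kg * m^2
kg/m² does NOT reduce to kg * m^2; a valid unit for moment of inertia would be e.g. kg·m².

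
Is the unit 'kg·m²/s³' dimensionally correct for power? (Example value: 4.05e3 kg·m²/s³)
Yes

power has SI base units: kg * m^2 / s^3
kg·m²/s³ reduces to the same SI base units, so it is a valid unit for power.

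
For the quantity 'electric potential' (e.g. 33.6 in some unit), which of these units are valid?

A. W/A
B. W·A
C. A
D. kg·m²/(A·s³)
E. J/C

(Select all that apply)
A, D, E

electric potential has SI base units: kg * m^2 / (A * s^3)

Checking each option against kg * m^2 / (A * s^3):
  A. W/A: ✓ matches
  B. W·A: ✗ does not match
  C. A: ✗ does not match
  D. kg·m²/(A·s³): ✓ matches
  E. J/C: ✓ matches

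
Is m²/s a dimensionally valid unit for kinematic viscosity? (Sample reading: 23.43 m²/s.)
Yes

kinematic viscosity has SI base units: m^2 / s
m²/s reduces to the same SI base units, so it is a valid unit for kinematic viscosity.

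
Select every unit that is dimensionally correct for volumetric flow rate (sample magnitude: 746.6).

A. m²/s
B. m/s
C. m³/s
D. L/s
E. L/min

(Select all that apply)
C, D, E

volumetric flow rate has SI base units: m^3 / s

Checking each option against m^3 / s:
  A. m²/s: ✗ does not match
  B. m/s: ✗ does not match
  C. m³/s: ✓ matches
  D. L/s: ✓ matches
  E. L/min: ✓ matches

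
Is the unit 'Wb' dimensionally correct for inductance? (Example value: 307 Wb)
No

inductance has SI base units: kg * m^2 / (A^2 * s^2)
Wb does NOT reduce to kg * m^2 / (A^2 * s^2); a valid unit for inductance would be e.g. H.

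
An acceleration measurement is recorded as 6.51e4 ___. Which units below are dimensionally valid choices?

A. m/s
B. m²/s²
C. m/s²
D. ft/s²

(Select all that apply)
C, D

acceleration has SI base units: m / s^2

Checking each option against m / s^2:
  A. m/s: ✗ does not match
  B. m²/s²: ✗ does not match
  C. m/s²: ✓ matches
  D. ft/s²: ✓ matches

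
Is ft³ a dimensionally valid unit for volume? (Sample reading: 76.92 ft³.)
Yes

volume has SI base units: m^3
ft³ reduces to the same SI base units, so it is a valid unit for volume.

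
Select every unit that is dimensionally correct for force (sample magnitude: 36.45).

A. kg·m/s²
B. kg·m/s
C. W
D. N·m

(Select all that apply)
A

force has SI base units: kg * m / s^2

Checking each option against kg * m / s^2:
  A. kg·m/s²: ✓ matches
  B. kg·m/s: ✗ does not match
  C. W: ✗ does not match
  D. N·m: ✗ does not match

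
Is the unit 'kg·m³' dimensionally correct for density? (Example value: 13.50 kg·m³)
No

density has SI base units: kg / m^3
kg·m³ does NOT reduce to kg / m^3; a valid unit for density would be e.g. kg/m³.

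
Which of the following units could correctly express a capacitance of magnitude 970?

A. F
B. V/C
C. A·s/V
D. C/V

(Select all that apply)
A, C, D

capacitance has SI base units: A^2 * s^4 / (kg * m^2)

Checking each option against A^2 * s^4 / (kg * m^2):
  A. F: ✓ matches
  B. V/C: ✗ does not match
  C. A·s/V: ✓ matches
  D. C/V: ✓ matches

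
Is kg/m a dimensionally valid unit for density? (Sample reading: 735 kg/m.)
No

density has SI base units: kg / m^3
kg/m does NOT reduce to kg / m^3; a valid unit for density would be e.g. kg/m³.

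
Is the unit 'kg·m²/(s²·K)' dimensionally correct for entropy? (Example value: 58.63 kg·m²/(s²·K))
Yes

entropy has SI base units: kg * m^2 / (s^2 * K)
kg·m²/(s²·K) reduces to the same SI base units, so it is a valid unit for entropy.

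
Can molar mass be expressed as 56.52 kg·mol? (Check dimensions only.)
No

molar mass has SI base units: kg / mol
kg·mol does NOT reduce to kg / mol; a valid unit for molar mass would be e.g. kg/mol.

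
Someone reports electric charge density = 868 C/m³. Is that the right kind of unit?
Yes

electric charge density has SI base units: A * s / m^3
C/m³ reduces to the same SI base units, so it is a valid unit for electric charge density.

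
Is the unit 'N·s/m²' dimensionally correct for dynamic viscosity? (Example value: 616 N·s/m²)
Yes

dynamic viscosity has SI base units: kg / (m * s)
N·s/m² reduces to the same SI base units, so it is a valid unit for dynamic viscosity.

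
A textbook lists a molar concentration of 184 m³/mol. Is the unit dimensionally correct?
No

molar concentration has SI base units: mol / m^3
m³/mol does NOT reduce to mol / m^3; a valid unit for molar concentration would be e.g. mol/m³.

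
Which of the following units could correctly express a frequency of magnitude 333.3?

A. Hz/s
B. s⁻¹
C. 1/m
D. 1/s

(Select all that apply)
B, D

frequency has SI base units: 1 / s

Checking each option against 1 / s:
  A. Hz/s: ✗ does not match
  B. s⁻¹: ✓ matches
  C. 1/m: ✗ does not match
  D. 1/s: ✓ matches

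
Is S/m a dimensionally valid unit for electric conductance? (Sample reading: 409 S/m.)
No

electric conductance has SI base units: A^2 * s^3 / (kg * m^2)
S/m does NOT reduce to A^2 * s^3 / (kg * m^2); a valid unit for electric conductance would be e.g. S.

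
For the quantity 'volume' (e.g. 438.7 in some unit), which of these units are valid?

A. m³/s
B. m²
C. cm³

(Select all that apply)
C

volume has SI base units: m^3

Checking each option against m^3:
  A. m³/s: ✗ does not match
  B. m²: ✗ does not match
  C. cm³: ✓ matches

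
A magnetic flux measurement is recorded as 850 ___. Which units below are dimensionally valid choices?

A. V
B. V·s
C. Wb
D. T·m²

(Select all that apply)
B, C, D

magnetic flux has SI base units: kg * m^2 / (A * s^2)

Checking each option against kg * m^2 / (A * s^2):
  A. V: ✗ does not match
  B. V·s: ✓ matches
  C. Wb: ✓ matches
  D. T·m²: ✓ matches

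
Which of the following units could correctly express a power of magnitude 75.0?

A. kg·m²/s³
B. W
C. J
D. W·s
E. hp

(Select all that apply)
A, B, E

power has SI base units: kg * m^2 / s^3

Checking each option against kg * m^2 / s^3:
  A. kg·m²/s³: ✓ matches
  B. W: ✓ matches
  C. J: ✗ does not match
  D. W·s: ✗ does not match
  E. hp: ✓ matches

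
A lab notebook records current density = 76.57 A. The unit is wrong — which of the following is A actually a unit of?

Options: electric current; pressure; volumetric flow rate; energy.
electric current

current density should have units dimensionally equivalent to A / m^2 (e.g. A/m²).
The given unit 'A' reduces to A. Of the listed options, that is the dimensionality of electric current.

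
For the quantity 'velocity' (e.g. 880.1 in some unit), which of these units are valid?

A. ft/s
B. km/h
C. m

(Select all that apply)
A, B

velocity has SI base units: m / s

Checking each option against m / s:
  A. ft/s: ✓ matches
  B. km/h: ✓ matches
  C. m: ✗ does not match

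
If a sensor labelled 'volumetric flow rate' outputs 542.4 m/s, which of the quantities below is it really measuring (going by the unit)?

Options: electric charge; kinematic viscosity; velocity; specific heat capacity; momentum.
velocity

volumetric flow rate should have units dimensionally equivalent to m^3 / s (e.g. m³/s).
The given unit 'm/s' reduces to m / s. Of the listed options, that is the dimensionality of velocity.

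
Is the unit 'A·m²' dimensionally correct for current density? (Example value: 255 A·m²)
No

current density has SI base units: A / m^2
A·m² does NOT reduce to A / m^2; a valid unit for current density would be e.g. A/m².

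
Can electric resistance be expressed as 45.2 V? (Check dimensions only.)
No

electric resistance has SI base units: kg * m^2 / (A^2 * s^3)
V does NOT reduce to kg * m^2 / (A^2 * s^3); a valid unit for electric resistance would be e.g. Ω.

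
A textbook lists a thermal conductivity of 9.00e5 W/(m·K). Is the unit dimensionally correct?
Yes

thermal conductivity has SI base units: kg * m / (s^3 * K)
W/(m·K) reduces to the same SI base units, so it is a valid unit for thermal conductivity.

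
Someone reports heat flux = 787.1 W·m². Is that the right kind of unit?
No

heat flux has SI base units: kg / s^3
W·m² does NOT reduce to kg / s^3; a valid unit for heat flux would be e.g. W/m².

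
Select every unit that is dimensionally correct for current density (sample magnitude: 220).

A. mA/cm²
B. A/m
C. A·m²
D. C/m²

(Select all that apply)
A

current density has SI base units: A / m^2

Checking each option against A / m^2:
  A. mA/cm²: ✓ matches
  B. A/m: ✗ does not match
  C. A·m²: ✗ does not match
  D. C/m²: ✗ does not match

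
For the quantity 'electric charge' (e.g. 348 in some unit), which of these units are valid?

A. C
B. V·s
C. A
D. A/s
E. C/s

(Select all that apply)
A

electric charge has SI base units: A * s

Checking each option against A * s:
  A. C: ✓ matches
  B. V·s: ✗ does not match
  C. A: ✗ does not match
  D. A/s: ✗ does not match
  E. C/s: ✗ does not match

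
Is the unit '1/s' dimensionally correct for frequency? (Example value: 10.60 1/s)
Yes

frequency has SI base units: 1 / s
1/s reduces to the same SI base units, so it is a valid unit for frequency.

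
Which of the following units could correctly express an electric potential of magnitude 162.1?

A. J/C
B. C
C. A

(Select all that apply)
A

electric potential has SI base units: kg * m^2 / (A * s^3)

Checking each option against kg * m^2 / (A * s^3):
  A. J/C: ✓ matches
  B. C: ✗ does not match
  C. A: ✗ does not match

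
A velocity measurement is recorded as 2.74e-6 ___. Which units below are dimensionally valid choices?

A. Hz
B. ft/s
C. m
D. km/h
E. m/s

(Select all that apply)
B, D, E

velocity has SI base units: m / s

Checking each option against m / s:
  A. Hz: ✗ does not match
  B. ft/s: ✓ matches
  C. m: ✗ does not match
  D. km/h: ✓ matches
  E. m/s: ✓ matches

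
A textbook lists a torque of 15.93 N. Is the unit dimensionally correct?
No

torque has SI base units: kg * m^2 / s^2
N does NOT reduce to kg * m^2 / s^2; a valid unit for torque would be e.g. N·m.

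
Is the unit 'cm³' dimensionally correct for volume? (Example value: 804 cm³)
Yes

volume has SI base units: m^3
cm³ reduces to the same SI base units, so it is a valid unit for volume.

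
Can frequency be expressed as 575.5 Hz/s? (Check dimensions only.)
No

frequency has SI base units: 1 / s
Hz/s does NOT reduce to 1 / s; a valid unit for frequency would be e.g. Hz.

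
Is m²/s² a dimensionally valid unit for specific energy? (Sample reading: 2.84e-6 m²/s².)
Yes

specific energy has SI base units: m^2 / s^2
m²/s² reduces to the same SI base units, so it is a valid unit for specific energy.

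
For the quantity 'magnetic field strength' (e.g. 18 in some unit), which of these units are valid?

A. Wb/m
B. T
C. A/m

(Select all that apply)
C

magnetic field strength has SI base units: A / m

Checking each option against A / m:
  A. Wb/m: ✗ does not match
  B. T: ✗ does not match
  C. A/m: ✓ matches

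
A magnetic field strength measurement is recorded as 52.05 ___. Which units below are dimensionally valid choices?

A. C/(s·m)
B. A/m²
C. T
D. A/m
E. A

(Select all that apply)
A, D

magnetic field strength has SI base units: A / m

Checking each option against A / m:
  A. C/(s·m): ✓ matches
  B. A/m²: ✗ does not match
  C. T: ✗ does not match
  D. A/m: ✓ matches
  E. A: ✗ does not match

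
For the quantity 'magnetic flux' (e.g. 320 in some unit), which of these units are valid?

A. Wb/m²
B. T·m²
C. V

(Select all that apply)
B

magnetic flux has SI base units: kg * m^2 / (A * s^2)

Checking each option against kg * m^2 / (A * s^2):
  A. Wb/m²: ✗ does not match
  B. T·m²: ✓ matches
  C. V: ✗ does not match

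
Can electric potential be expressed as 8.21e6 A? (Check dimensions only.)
No

electric potential has SI base units: kg * m^2 / (A * s^3)
A does NOT reduce to kg * m^2 / (A * s^3); a valid unit for electric potential would be e.g. V.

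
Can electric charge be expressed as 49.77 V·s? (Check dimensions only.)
No

electric charge has SI base units: A * s
V·s does NOT reduce to A * s; a valid unit for electric charge would be e.g. C.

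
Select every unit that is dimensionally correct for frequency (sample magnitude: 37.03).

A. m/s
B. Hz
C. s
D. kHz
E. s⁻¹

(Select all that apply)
B, D, E

frequency has SI base units: 1 / s

Checking each option against 1 / s:
  A. m/s: ✗ does not match
  B. Hz: ✓ matches
  C. s: ✗ does not match
  D. kHz: ✓ matches
  E. s⁻¹: ✓ matches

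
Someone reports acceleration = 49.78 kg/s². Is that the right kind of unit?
No

acceleration has SI base units: m / s^2
kg/s² does NOT reduce to m / s^2; a valid unit for acceleration would be e.g. m/s².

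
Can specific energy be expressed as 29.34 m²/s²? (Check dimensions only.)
Yes

specific energy has SI base units: m^2 / s^2
m²/s² reduces to the same SI base units, so it is a valid unit for specific energy.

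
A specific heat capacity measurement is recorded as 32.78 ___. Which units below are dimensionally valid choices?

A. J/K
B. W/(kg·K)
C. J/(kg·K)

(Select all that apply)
C

specific heat capacity has SI base units: m^2 / (s^2 * K)

Checking each option against m^2 / (s^2 * K):
  A. J/K: ✗ does not match
  B. W/(kg·K): ✗ does not match
  C. J/(kg·K): ✓ matches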